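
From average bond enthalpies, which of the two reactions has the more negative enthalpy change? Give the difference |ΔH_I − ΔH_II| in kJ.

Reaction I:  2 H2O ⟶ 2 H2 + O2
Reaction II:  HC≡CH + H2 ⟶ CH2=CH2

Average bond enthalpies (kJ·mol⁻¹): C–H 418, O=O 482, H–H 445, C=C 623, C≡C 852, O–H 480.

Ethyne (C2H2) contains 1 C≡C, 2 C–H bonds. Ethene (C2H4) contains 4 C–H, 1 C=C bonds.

Reaction II, by 710 kJ

Reaction I:
  Bonds broken (reactants):
    O–H: 4 × 480 = 1920
    Σ(broken) = 1920 kJ
  Bonds formed (products):
    H–H: 2 × 445 = 890
    O=O: 1 × 482 = 482
    Σ(formed) = 1372 kJ
  ΔH_I = 1920 − 1372 = +548 kJ
Reaction II:
  Bonds broken (reactants):
    C≡C: 1 × 852 = 852
    C–H: 2 × 418 = 836
    H–H: 1 × 445 = 445
    Σ(broken) = 2133 kJ
  Bonds formed (products):
    C–H: 4 × 418 = 1672
    C=C: 1 × 623 = 623
    Σ(formed) = 2295 kJ
  ΔH_II = 2133 − 2295 = −162 kJ
ΔH_I − ΔH_II = +710 kJ, so reaction II has the more negative ΔH; |ΔH_I − ΔH_II| = 710 kJ.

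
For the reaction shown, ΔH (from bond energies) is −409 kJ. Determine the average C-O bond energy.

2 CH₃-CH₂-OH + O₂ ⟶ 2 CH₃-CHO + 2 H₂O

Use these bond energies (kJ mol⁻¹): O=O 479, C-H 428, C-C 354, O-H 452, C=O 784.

Let D be the C-O bond energy.
Σ(broken) = 2×354 + 10×428 + 2×D + 2×452 + 1×479 = 6371 + 2D
Σ(formed) = 2×354 + 8×428 + 2×784 + 4×452 = 7508
ΔH = Σ(broken) − Σ(formed) = (6371 + 2D) − (7508) = −1137 + 2D
Setting this equal to −409 kJ gives 2D = 728, so D = 364 kJ/mol.

D(C-O) ≈ 364 kJ/mol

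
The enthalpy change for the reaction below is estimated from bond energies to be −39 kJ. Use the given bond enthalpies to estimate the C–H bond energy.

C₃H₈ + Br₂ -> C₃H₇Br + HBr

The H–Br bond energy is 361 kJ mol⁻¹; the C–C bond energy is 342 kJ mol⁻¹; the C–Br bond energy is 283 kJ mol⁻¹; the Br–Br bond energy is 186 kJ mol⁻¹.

D(C–H) ≈ 419 kJ/mol

Let D be the C–H bond energy.
Σ(broken) = 1×186 + 2×342 + 8×D = 870 + 8D
Σ(formed) = 1×283 + 2×342 + 7×D + 1×361 = 1328 + 7D
ΔH = Σ(broken) − Σ(formed) = (870 + 8D) − (1328 + 7D) = −458 + D
Setting this equal to −39 kJ gives D = 419 kJ/mol.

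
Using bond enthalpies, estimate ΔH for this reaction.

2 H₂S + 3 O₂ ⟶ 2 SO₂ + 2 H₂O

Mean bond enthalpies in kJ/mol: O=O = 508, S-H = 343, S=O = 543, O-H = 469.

Bonds broken (reactants):
  O=O: 3 × 508 = 1524
  S-H: 4 × 343 = 1372
  Σ(broken) = 2896 kJ
Bonds formed (products):
  O-H: 4 × 469 = 1876
  S=O: 4 × 543 = 2172
  Σ(formed) = 4048 kJ
ΔH = Σ(broken) − Σ(formed) = 2896 − 4048 = −1152 kJ

ΔH ≈ −1152 kJ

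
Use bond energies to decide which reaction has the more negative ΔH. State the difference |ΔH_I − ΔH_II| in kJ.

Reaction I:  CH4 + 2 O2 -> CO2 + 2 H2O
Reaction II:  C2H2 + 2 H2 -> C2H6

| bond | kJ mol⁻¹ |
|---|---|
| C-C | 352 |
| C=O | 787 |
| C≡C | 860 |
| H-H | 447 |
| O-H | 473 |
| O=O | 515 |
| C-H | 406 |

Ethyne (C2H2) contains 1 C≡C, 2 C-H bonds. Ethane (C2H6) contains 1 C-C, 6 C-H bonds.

Reaction I, by 590 kJ

Reaction I:
  Bonds broken (reactants):
    C-H: 4 × 406 = 1624
    O=O: 2 × 515 = 1030
    Σ(broken) = 2654 kJ
  Bonds formed (products):
    C=O: 2 × 787 = 1574
    O-H: 4 × 473 = 1892
    Σ(formed) = 3466 kJ
  ΔH_I = 2654 − 3466 = −812 kJ
Reaction II:
  Bonds broken (reactants):
    C≡C: 1 × 860 = 860
    C-H: 2 × 406 = 812
    H-H: 2 × 447 = 894
    Σ(broken) = 2566 kJ
  Bonds formed (products):
    C-C: 1 × 352 = 352
    C-H: 6 × 406 = 2436
    Σ(formed) = 2788 kJ
  ΔH_II = 2566 − 2788 = −222 kJ
ΔH_I − ΔH_II = −590 kJ, so reaction I has the more negative ΔH; |ΔH_I − ΔH_II| = 590 kJ.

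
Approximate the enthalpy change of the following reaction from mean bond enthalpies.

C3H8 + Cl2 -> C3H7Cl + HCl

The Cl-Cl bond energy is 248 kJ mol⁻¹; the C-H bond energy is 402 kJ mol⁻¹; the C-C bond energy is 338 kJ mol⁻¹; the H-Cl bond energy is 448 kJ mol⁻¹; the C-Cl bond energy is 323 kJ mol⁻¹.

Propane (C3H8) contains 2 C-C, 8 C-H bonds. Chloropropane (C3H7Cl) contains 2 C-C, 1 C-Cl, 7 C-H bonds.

ΔH ≈ −121 kJ

Bonds broken (reactants):
  C-C: 2 × 338 = 676
  C-H: 8 × 402 = 3216
  Cl-Cl: 1 × 248 = 248
  Σ(broken) = 4140 kJ
Bonds formed (products):
  C-C: 2 × 338 = 676
  C-Cl: 1 × 323 = 323
  C-H: 7 × 402 = 2814
  H-Cl: 1 × 448 = 448
  Σ(formed) = 4261 kJ
ΔH = Σ(broken) − Σ(formed) = 4140 − 4261 = −121 kJ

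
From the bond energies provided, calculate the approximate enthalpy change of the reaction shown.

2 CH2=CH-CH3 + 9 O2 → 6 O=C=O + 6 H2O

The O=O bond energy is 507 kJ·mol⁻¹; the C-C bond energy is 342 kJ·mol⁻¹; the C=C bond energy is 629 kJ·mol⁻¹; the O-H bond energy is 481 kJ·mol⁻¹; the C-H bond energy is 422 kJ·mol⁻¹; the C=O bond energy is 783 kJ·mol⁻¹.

ΔH ≈ −3599 kJ

Bonds broken (reactants):
  C-C: 2 × 342 = 684
  C-H: 12 × 422 = 5064
  C=C: 2 × 629 = 1258
  O=O: 9 × 507 = 4563
  Σ(broken) = 11569 kJ
Bonds formed (products):
  C=O: 12 × 783 = 9396
  O-H: 12 × 481 = 5772
  Σ(formed) = 15168 kJ
ΔH = Σ(broken) − Σ(formed) = 11569 − 15168 = −3599 kJ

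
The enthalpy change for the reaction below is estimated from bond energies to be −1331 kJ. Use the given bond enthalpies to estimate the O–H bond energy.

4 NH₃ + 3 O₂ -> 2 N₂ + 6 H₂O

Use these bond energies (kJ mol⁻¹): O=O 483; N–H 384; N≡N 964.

Let D be the O–H bond energy.
Σ(broken) = 12×384 + 3×483 = 6057
Σ(formed) = 2×964 + 12×D = 1928 + 12D
ΔH = Σ(broken) − Σ(formed) = (6057) − (1928 + 12D) = +4129 − 12D
Setting this equal to −1331 kJ gives 12D = 5460, so D = 455 kJ/mol.

D(O–H) ≈ 455 kJ/mol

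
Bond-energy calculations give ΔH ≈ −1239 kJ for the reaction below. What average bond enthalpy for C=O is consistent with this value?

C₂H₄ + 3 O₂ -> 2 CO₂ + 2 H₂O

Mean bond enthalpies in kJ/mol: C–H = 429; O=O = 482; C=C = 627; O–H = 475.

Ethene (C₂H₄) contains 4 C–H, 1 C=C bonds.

Let D be the C=O bond energy.
Σ(broken) = 4×429 + 1×627 + 3×482 = 3789
Σ(formed) = 4×D + 4×475 = 1900 + 4D
ΔH = Σ(broken) − Σ(formed) = (3789) − (1900 + 4D) = +1889 − 4D
Setting this equal to −1239 kJ gives 4D = 3128, so D = 782 kJ/mol.

D(C=O) ≈ 782 kJ/mol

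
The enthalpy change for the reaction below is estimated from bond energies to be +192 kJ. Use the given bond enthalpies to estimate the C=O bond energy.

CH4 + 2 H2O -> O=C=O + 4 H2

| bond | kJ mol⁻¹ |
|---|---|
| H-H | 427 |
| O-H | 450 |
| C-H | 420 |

Let D be the C=O bond energy.
Σ(broken) = 4×420 + 4×450 = 3480
Σ(formed) = 2×D + 4×427 = 1708 + 2D
ΔH = Σ(broken) − Σ(formed) = (3480) − (1708 + 2D) = +1772 − 2D
Setting this equal to +192 kJ gives 2D = 1580, so D = 790 kJ/mol.

D(C=O) ≈ 790 kJ/mol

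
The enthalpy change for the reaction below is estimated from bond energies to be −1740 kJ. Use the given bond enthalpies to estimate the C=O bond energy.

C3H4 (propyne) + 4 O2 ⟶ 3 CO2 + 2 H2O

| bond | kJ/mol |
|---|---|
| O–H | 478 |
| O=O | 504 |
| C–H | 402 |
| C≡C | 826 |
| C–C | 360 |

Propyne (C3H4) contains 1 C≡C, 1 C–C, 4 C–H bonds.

Let D be the C=O bond energy.
Σ(broken) = 1×826 + 1×360 + 4×402 + 4×504 = 4810
Σ(formed) = 6×D + 4×478 = 1912 + 6D
ΔH = Σ(broken) − Σ(formed) = (4810) − (1912 + 6D) = +2898 − 6D
Setting this equal to −1740 kJ gives 6D = 4638, so D = 773 kJ/mol.

D(C=O) ≈ 773 kJ/mol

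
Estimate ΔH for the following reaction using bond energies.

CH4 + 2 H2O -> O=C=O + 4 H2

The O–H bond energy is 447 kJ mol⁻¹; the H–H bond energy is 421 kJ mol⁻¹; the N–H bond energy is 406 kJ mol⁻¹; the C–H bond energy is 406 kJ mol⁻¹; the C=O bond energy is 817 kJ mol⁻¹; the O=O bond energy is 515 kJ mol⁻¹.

Bonds broken (reactants):
  C–H: 4 × 406 = 1624
  O–H: 4 × 447 = 1788
  Σ(broken) = 3412 kJ
Bonds formed (products):
  C=O: 2 × 817 = 1634
  H–H: 4 × 421 = 1684
  Σ(formed) = 3318 kJ
ΔH = Σ(broken) − Σ(formed) = 3412 − 3318 = +94 kJ

ΔH ≈ +94 kJ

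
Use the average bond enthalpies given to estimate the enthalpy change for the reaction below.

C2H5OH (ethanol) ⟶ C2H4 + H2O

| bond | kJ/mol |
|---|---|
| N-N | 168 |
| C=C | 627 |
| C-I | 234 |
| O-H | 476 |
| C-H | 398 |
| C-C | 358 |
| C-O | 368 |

ΔH ≈ +21 kJ

Bonds broken (reactants):
  C-C: 1 × 358 = 358
  C-H: 5 × 398 = 1990
  C-O: 1 × 368 = 368
  O-H: 1 × 476 = 476
  Σ(broken) = 3192 kJ
Bonds formed (products):
  C-H: 4 × 398 = 1592
  C=C: 1 × 627 = 627
  O-H: 2 × 476 = 952
  Σ(formed) = 3171 kJ
ΔH = Σ(broken) − Σ(formed) = 3192 − 3171 = +21 kJ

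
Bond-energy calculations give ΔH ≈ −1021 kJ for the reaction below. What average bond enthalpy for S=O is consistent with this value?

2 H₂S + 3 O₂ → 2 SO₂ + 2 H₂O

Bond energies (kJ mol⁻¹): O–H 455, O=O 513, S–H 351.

D(S=O) ≈ 536 kJ/mol

Let D be the S=O bond energy.
Σ(broken) = 3×513 + 4×351 = 2943
Σ(formed) = 4×455 + 4×D = 1820 + 4D
ΔH = Σ(broken) − Σ(formed) = (2943) − (1820 + 4D) = +1123 − 4D
Setting this equal to −1021 kJ gives 4D = 2144, so D = 536 kJ/mol.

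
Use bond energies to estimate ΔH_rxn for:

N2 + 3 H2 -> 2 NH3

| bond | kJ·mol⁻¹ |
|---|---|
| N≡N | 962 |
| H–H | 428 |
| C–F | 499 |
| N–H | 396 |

Bonds broken (reactants):
  H–H: 3 × 428 = 1284
  N≡N: 1 × 962 = 962
  Σ(broken) = 2246 kJ
Bonds formed (products):
  N–H: 6 × 396 = 2376
  Σ(formed) = 2376 kJ
ΔH = Σ(broken) − Σ(formed) = 2246 − 2376 = −130 kJ

ΔH ≈ −130 kJ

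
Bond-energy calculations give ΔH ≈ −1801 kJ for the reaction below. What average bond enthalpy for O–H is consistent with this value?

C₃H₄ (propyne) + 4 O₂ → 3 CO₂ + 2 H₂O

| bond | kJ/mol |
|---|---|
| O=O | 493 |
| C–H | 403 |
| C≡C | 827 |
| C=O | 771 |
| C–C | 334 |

D(O–H) ≈ 480 kJ/mol

Let D be the O–H bond energy.
Σ(broken) = 1×827 + 1×334 + 4×403 + 4×493 = 4745
Σ(formed) = 6×771 + 4×D = 4626 + 4D
ΔH = Σ(broken) − Σ(formed) = (4745) − (4626 + 4D) = +119 − 4D
Setting this equal to −1801 kJ gives 4D = 1920, so D = 480 kJ/mol.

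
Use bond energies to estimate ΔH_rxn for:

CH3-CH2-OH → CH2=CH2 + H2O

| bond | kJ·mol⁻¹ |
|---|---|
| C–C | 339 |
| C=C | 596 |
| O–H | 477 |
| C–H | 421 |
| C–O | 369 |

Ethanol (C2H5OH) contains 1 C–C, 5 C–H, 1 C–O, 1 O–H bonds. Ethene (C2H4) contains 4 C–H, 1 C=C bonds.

Bonds broken (reactants):
  C–C: 1 × 339 = 339
  C–H: 5 × 421 = 2105
  C–O: 1 × 369 = 369
  O–H: 1 × 477 = 477
  Σ(broken) = 3290 kJ
Bonds formed (products):
  C–H: 4 × 421 = 1684
  C=C: 1 × 596 = 596
  O–H: 2 × 477 = 954
  Σ(formed) = 3234 kJ
ΔH = Σ(broken) − Σ(formed) = 3290 − 3234 = +56 kJ

ΔH ≈ +56 kJ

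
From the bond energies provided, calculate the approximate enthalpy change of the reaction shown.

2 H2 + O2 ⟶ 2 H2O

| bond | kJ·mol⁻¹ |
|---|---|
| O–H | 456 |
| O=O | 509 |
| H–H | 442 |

ΔH ≈ −431 kJ

Bonds broken (reactants):
  H–H: 2 × 442 = 884
  O=O: 1 × 509 = 509
  Σ(broken) = 1393 kJ
Bonds formed (products):
  O–H: 4 × 456 = 1824
  Σ(formed) = 1824 kJ
ΔH = Σ(broken) − Σ(formed) = 1393 − 1824 = −431 kJ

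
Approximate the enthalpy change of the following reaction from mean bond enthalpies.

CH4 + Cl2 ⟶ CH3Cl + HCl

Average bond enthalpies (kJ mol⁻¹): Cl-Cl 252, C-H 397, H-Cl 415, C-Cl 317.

ΔH ≈ −83 kJ

Bonds broken (reactants):
  C-H: 4 × 397 = 1588
  Cl-Cl: 1 × 252 = 252
  Σ(broken) = 1840 kJ
Bonds formed (products):
  C-Cl: 1 × 317 = 317
  C-H: 3 × 397 = 1191
  H-Cl: 1 × 415 = 415
  Σ(formed) = 1923 kJ
ΔH = Σ(broken) − Σ(formed) = 1840 − 1923 = −83 kJ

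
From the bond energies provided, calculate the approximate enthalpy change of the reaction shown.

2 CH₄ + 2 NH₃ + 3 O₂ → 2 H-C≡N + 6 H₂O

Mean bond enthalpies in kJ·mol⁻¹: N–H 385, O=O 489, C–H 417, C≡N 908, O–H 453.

ΔH ≈ −973 kJ

Bonds broken (reactants):
  C–H: 8 × 417 = 3336
  N–H: 6 × 385 = 2310
  O=O: 3 × 489 = 1467
  Σ(broken) = 7113 kJ
Bonds formed (products):
  C≡N: 2 × 908 = 1816
  C–H: 2 × 417 = 834
  O–H: 12 × 453 = 5436
  Σ(formed) = 8086 kJ
ΔH = Σ(broken) − Σ(formed) = 7113 − 8086 = −973 kJ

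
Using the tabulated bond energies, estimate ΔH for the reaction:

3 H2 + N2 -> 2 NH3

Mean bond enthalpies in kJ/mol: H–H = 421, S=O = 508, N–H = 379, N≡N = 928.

ΔH ≈ −83 kJ

Bonds broken (reactants):
  H–H: 3 × 421 = 1263
  N≡N: 1 × 928 = 928
  Σ(broken) = 2191 kJ
Bonds formed (products):
  N–H: 6 × 379 = 2274
  Σ(formed) = 2274 kJ
ΔH = Σ(broken) − Σ(formed) = 2191 − 2274 = −83 kJ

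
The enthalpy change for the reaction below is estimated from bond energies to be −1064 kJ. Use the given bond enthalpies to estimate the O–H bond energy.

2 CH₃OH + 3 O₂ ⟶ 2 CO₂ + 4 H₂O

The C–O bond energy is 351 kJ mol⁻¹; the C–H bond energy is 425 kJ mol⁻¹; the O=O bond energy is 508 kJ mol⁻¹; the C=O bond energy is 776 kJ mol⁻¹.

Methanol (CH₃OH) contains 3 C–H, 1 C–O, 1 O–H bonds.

Let D be the O–H bond energy.
Σ(broken) = 6×425 + 2×351 + 2×D + 3×508 = 4776 + 2D
Σ(formed) = 4×776 + 8×D = 3104 + 8D
ΔH = Σ(broken) − Σ(formed) = (4776 + 2D) − (3104 + 8D) = +1672 − 6D
Setting this equal to −1064 kJ gives 6D = 2736, so D = 456 kJ/mol.

D(O–H) ≈ 456 kJ/mol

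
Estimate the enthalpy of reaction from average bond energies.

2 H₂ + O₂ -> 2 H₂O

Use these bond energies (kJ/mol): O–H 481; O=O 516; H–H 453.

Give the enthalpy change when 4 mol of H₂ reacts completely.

ΔH = −1004 kJ

Bonds broken (reactants):
  H–H: 2 × 453 = 906
  O=O: 1 × 516 = 516
  Σ(broken) = 1422 kJ
Bonds formed (products):
  O–H: 4 × 481 = 1924
  Σ(formed) = 1924 kJ
ΔH = Σ(broken) − Σ(formed) = 1422 − 1924 = −502 kJ
For 2× the reaction as written: 2 × (−502) = −1004 kJ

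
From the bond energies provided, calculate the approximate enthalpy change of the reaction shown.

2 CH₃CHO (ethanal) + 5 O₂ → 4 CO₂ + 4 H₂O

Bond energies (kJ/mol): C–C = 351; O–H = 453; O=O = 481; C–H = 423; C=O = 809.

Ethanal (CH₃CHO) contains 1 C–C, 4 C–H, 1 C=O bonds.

ΔH ≈ −1987 kJ

Bonds broken (reactants):
  C–C: 2 × 351 = 702
  C–H: 8 × 423 = 3384
  C=O: 2 × 809 = 1618
  O=O: 5 × 481 = 2405
  Σ(broken) = 8109 kJ
Bonds formed (products):
  C=O: 8 × 809 = 6472
  O–H: 8 × 453 = 3624
  Σ(formed) = 10096 kJ
ΔH = Σ(broken) − Σ(formed) = 8109 − 10096 = −1987 kJ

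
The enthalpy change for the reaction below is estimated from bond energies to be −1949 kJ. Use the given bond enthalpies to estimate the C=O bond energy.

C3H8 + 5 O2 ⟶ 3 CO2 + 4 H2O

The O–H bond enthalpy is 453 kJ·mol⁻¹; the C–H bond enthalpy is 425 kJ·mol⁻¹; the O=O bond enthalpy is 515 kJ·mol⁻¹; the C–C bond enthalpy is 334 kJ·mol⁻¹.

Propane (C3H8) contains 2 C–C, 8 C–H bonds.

Let D be the C=O bond energy.
Σ(broken) = 2×334 + 8×425 + 5×515 = 6643
Σ(formed) = 6×D + 8×453 = 3624 + 6D
ΔH = Σ(broken) − Σ(formed) = (6643) − (3624 + 6D) = +3019 − 6D
Setting this equal to −1949 kJ gives 6D = 4968, so D = 828 kJ/mol.

D(C=O) ≈ 828 kJ/mol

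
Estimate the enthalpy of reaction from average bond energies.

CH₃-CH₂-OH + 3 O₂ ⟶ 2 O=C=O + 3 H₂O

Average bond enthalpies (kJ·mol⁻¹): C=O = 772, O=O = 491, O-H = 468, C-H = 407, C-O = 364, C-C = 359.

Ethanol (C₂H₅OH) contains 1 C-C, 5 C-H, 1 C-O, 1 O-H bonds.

Bonds broken (reactants):
  C-C: 1 × 359 = 359
  C-H: 5 × 407 = 2035
  C-O: 1 × 364 = 364
  O-H: 1 × 468 = 468
  O=O: 3 × 491 = 1473
  Σ(broken) = 4699 kJ
Bonds formed (products):
  C=O: 4 × 772 = 3088
  O-H: 6 × 468 = 2808
  Σ(formed) = 5896 kJ
ΔH = Σ(broken) − Σ(formed) = 4699 − 5896 = −1197 kJ

ΔH ≈ −1197 kJ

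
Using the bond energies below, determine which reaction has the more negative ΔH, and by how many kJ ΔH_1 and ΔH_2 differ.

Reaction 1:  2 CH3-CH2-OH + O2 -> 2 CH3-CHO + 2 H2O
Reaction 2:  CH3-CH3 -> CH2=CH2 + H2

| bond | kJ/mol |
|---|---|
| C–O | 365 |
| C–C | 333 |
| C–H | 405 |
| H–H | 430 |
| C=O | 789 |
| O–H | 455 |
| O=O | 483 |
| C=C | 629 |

Reaction 1:
  Bonds broken (reactants):
    C–C: 2 × 333 = 666
    C–H: 10 × 405 = 4050
    C–O: 2 × 365 = 730
    O–H: 2 × 455 = 910
    O=O: 1 × 483 = 483
    Σ(broken) = 6839 kJ
  Bonds formed (products):
    C–C: 2 × 333 = 666
    C–H: 8 × 405 = 3240
    C=O: 2 × 789 = 1578
    O–H: 4 × 455 = 1820
    Σ(formed) = 7304 kJ
  ΔH_1 = 6839 − 7304 = −465 kJ
Reaction 2:
  Bonds broken (reactants):
    C–C: 1 × 333 = 333
    C–H: 6 × 405 = 2430
    Σ(broken) = 2763 kJ
  Bonds formed (products):
    C–H: 4 × 405 = 1620
    C=C: 1 × 629 = 629
    H–H: 1 × 430 = 430
    Σ(formed) = 2679 kJ
  ΔH_2 = 2763 − 2679 = +84 kJ
ΔH_1 − ΔH_2 = −549 kJ, so reaction 1 has the more negative ΔH; |ΔH_1 − ΔH_2| = 549 kJ.

Reaction 1, by 549 kJ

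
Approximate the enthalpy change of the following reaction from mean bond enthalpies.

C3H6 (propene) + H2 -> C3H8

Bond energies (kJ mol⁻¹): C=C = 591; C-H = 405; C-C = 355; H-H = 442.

Bonds broken (reactants):
  C-C: 1 × 355 = 355
  C-H: 6 × 405 = 2430
  C=C: 1 × 591 = 591
  H-H: 1 × 442 = 442
  Σ(broken) = 3818 kJ
Bonds formed (products):
  C-C: 2 × 355 = 710
  C-H: 8 × 405 = 3240
  Σ(formed) = 3950 kJ
ΔH = Σ(broken) − Σ(formed) = 3818 − 3950 = −132 kJ

ΔH ≈ −132 kJ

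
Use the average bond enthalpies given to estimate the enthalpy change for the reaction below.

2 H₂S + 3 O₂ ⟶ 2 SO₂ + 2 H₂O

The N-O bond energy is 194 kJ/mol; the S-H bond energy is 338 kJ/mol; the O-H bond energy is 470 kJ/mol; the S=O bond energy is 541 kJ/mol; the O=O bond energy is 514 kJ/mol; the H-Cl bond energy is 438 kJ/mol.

Bonds broken (reactants):
  O=O: 3 × 514 = 1542
  S-H: 4 × 338 = 1352
  Σ(broken) = 2894 kJ
Bonds formed (products):
  O-H: 4 × 470 = 1880
  S=O: 4 × 541 = 2164
  Σ(formed) = 4044 kJ
ΔH = Σ(broken) − Σ(formed) = 2894 − 4044 = −1150 kJ

ΔH ≈ −1150 kJ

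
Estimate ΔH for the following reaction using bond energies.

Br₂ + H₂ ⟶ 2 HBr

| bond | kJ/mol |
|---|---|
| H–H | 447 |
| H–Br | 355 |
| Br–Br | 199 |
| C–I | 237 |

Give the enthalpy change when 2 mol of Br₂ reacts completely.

ΔH = −128 kJ

Bonds broken (reactants):
  Br–Br: 1 × 199 = 199
  H–H: 1 × 447 = 447
  Σ(broken) = 646 kJ
Bonds formed (products):
  H–Br: 2 × 355 = 710
  Σ(formed) = 710 kJ
ΔH = Σ(broken) − Σ(formed) = 646 − 710 = −64 kJ
For 2× the reaction as written: 2 × (−64) = −128 kJ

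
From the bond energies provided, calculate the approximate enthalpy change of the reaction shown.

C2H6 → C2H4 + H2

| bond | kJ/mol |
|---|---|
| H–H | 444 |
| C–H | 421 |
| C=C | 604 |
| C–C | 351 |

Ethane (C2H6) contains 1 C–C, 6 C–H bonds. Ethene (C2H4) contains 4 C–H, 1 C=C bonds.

Bonds broken (reactants):
  C–C: 1 × 351 = 351
  C–H: 6 × 421 = 2526
  Σ(broken) = 2877 kJ
Bonds formed (products):
  C–H: 4 × 421 = 1684
  C=C: 1 × 604 = 604
  H–H: 1 × 444 = 444
  Σ(formed) = 2732 kJ
ΔH = Σ(broken) − Σ(formed) = 2877 − 2732 = +145 kJ

ΔH ≈ +145 kJ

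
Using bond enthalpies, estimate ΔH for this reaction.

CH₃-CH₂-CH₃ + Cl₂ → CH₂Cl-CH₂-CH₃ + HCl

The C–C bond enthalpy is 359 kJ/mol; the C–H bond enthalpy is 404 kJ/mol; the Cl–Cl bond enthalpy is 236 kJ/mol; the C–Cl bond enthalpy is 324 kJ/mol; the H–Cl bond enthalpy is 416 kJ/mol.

ΔH ≈ −100 kJ

Bonds broken (reactants):
  C–C: 2 × 359 = 718
  C–H: 8 × 404 = 3232
  Cl–Cl: 1 × 236 = 236
  Σ(broken) = 4186 kJ
Bonds formed (products):
  C–C: 2 × 359 = 718
  C–Cl: 1 × 324 = 324
  C–H: 7 × 404 = 2828
  H–Cl: 1 × 416 = 416
  Σ(formed) = 4286 kJ
ΔH = Σ(broken) − Σ(formed) = 4186 − 4286 = −100 kJ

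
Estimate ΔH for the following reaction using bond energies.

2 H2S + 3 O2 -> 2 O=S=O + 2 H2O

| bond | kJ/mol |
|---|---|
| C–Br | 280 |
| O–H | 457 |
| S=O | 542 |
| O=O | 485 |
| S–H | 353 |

ΔH ≈ −1129 kJ

Bonds broken (reactants):
  O=O: 3 × 485 = 1455
  S–H: 4 × 353 = 1412
  Σ(broken) = 2867 kJ
Bonds formed (products):
  O–H: 4 × 457 = 1828
  S=O: 4 × 542 = 2168
  Σ(formed) = 3996 kJ
ΔH = Σ(broken) − Σ(formed) = 2867 − 3996 = −1129 kJ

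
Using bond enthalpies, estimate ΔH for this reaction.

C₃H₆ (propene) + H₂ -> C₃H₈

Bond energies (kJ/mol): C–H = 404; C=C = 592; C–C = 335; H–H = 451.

Bonds broken (reactants):
  C–C: 1 × 335 = 335
  C–H: 6 × 404 = 2424
  C=C: 1 × 592 = 592
  H–H: 1 × 451 = 451
  Σ(broken) = 3802 kJ
Bonds formed (products):
  C–C: 2 × 335 = 670
  C–H: 8 × 404 = 3232
  Σ(formed) = 3902 kJ
ΔH = Σ(broken) − Σ(formed) = 3802 − 3902 = −100 kJ

ΔH ≈ −100 kJ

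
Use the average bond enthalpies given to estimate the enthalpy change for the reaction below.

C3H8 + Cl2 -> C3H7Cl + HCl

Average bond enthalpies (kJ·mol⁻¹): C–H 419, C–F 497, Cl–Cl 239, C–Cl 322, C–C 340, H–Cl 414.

ΔH ≈ −78 kJ

Bonds broken (reactants):
  C–C: 2 × 340 = 680
  C–H: 8 × 419 = 3352
  Cl–Cl: 1 × 239 = 239
  Σ(broken) = 4271 kJ
Bonds formed (products):
  C–C: 2 × 340 = 680
  C–Cl: 1 × 322 = 322
  C–H: 7 × 419 = 2933
  H–Cl: 1 × 414 = 414
  Σ(formed) = 4349 kJ
ΔH = Σ(broken) − Σ(formed) = 4271 − 4349 = −78 kJ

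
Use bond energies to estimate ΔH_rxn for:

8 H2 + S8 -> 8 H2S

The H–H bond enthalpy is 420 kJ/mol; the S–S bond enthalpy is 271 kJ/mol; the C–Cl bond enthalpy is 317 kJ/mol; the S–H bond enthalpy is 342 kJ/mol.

ΔH ≈ +56 kJ

Bonds broken (reactants):
  H–H: 8 × 420 = 3360
  S–S: 8 × 271 = 2168
  Σ(broken) = 5528 kJ
Bonds formed (products):
  S–H: 16 × 342 = 5472
  Σ(formed) = 5472 kJ
ΔH = Σ(broken) − Σ(formed) = 5528 − 5472 = +56 kJ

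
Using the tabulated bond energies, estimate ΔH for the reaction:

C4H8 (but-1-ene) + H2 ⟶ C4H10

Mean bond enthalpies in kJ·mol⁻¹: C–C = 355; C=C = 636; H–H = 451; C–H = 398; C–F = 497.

ΔH ≈ −64 kJ

Bonds broken (reactants):
  C–C: 2 × 355 = 710
  C–H: 8 × 398 = 3184
  C=C: 1 × 636 = 636
  H–H: 1 × 451 = 451
  Σ(broken) = 4981 kJ
Bonds formed (products):
  C–C: 3 × 355 = 1065
  C–H: 10 × 398 = 3980
  Σ(formed) = 5045 kJ
ΔH = Σ(broken) − Σ(formed) = 4981 − 5045 = −64 kJ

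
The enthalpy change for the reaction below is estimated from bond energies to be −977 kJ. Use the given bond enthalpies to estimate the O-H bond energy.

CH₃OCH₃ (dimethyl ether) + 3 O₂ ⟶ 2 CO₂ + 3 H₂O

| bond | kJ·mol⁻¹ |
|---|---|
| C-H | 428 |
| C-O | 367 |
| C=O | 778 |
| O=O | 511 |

D(O-H) ≈ 450 kJ/mol

Let D be the O-H bond energy.
Σ(broken) = 6×428 + 2×367 + 3×511 = 4835
Σ(formed) = 4×778 + 6×D = 3112 + 6D
ΔH = Σ(broken) − Σ(formed) = (4835) − (3112 + 6D) = +1723 − 6D
Setting this equal to −977 kJ gives 6D = 2700, so D = 450 kJ/mol.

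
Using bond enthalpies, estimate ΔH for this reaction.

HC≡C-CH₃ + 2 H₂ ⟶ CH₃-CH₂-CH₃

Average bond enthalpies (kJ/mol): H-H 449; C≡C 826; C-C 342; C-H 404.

Bonds broken (reactants):
  C≡C: 1 × 826 = 826
  C-C: 1 × 342 = 342
  C-H: 4 × 404 = 1616
  H-H: 2 × 449 = 898
  Σ(broken) = 3682 kJ
Bonds formed (products):
  C-C: 2 × 342 = 684
  C-H: 8 × 404 = 3232
  Σ(formed) = 3916 kJ
ΔH = Σ(broken) − Σ(formed) = 3682 − 3916 = −234 kJ

ΔH ≈ −234 kJ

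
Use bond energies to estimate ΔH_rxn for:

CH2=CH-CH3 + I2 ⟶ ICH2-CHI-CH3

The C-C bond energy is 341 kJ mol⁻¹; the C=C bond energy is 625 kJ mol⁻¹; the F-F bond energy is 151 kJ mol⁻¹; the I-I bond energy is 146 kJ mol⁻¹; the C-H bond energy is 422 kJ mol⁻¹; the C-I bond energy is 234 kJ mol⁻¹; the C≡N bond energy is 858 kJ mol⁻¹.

ΔH ≈ −38 kJ

Bonds broken (reactants):
  C-C: 1 × 341 = 341
  C-H: 6 × 422 = 2532
  C=C: 1 × 625 = 625
  I-I: 1 × 146 = 146
  Σ(broken) = 3644 kJ
Bonds formed (products):
  C-C: 2 × 341 = 682
  C-H: 6 × 422 = 2532
  C-I: 2 × 234 = 468
  Σ(formed) = 3682 kJ
ΔH = Σ(broken) − Σ(formed) = 3644 − 3682 = −38 kJ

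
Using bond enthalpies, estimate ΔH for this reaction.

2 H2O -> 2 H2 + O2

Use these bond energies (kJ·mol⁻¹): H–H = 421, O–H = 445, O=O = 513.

Bonds broken (reactants):
  O–H: 4 × 445 = 1780
  Σ(broken) = 1780 kJ
Bonds formed (products):
  H–H: 2 × 421 = 842
  O=O: 1 × 513 = 513
  Σ(formed) = 1355 kJ
ΔH = Σ(broken) − Σ(formed) = 1780 − 1355 = +425 kJ

ΔH ≈ +425 kJ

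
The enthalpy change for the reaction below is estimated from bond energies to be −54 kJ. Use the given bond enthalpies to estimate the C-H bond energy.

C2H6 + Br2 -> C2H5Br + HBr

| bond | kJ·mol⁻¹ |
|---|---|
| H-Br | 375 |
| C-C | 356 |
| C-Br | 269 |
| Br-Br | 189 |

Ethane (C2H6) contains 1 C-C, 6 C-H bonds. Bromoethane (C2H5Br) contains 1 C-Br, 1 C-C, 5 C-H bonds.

Let D be the C-H bond energy.
Σ(broken) = 1×189 + 1×356 + 6×D = 545 + 6D
Σ(formed) = 1×269 + 1×356 + 5×D + 1×375 = 1000 + 5D
ΔH = Σ(broken) − Σ(formed) = (545 + 6D) − (1000 + 5D) = −455 + D
Setting this equal to −54 kJ gives D = 401 kJ/mol.

D(C-H) ≈ 401 kJ/mol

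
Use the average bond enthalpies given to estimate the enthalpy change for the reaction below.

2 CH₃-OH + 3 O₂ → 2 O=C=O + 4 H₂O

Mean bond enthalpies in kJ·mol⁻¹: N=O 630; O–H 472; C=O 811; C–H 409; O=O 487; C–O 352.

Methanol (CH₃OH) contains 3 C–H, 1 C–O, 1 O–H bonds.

Bonds broken (reactants):
  C–H: 6 × 409 = 2454
  C–O: 2 × 352 = 704
  O–H: 2 × 472 = 944
  O=O: 3 × 487 = 1461
  Σ(broken) = 5563 kJ
Bonds formed (products):
  C=O: 4 × 811 = 3244
  O–H: 8 × 472 = 3776
  Σ(formed) = 7020 kJ
ΔH = Σ(broken) − Σ(formed) = 5563 − 7020 = −1457 kJ

ΔH ≈ −1457 kJ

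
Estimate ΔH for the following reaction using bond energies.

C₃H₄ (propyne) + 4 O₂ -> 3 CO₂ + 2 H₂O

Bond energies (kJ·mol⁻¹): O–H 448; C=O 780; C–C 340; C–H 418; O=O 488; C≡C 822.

ΔH ≈ −1686 kJ

Bonds broken (reactants):
  C≡C: 1 × 822 = 822
  C–C: 1 × 340 = 340
  C–H: 4 × 418 = 1672
  O=O: 4 × 488 = 1952
  Σ(broken) = 4786 kJ
Bonds formed (products):
  C=O: 6 × 780 = 4680
  O–H: 4 × 448 = 1792
  Σ(formed) = 6472 kJ
ΔH = Σ(broken) − Σ(formed) = 4786 − 6472 = −1686 kJ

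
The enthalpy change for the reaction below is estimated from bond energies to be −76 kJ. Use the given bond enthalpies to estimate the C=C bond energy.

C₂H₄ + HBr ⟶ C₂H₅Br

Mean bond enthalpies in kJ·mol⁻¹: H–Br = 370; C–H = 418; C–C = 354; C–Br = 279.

Let D be the C=C bond energy.
Σ(broken) = 4×418 + 1×D + 1×370 = 2042 + D
Σ(formed) = 1×279 + 1×354 + 5×418 = 2723
ΔH = Σ(broken) − Σ(formed) = (2042 + D) − (2723) = −681 + D
Setting this equal to −76 kJ gives D = 605 kJ/mol.

D(C=C) ≈ 605 kJ/mol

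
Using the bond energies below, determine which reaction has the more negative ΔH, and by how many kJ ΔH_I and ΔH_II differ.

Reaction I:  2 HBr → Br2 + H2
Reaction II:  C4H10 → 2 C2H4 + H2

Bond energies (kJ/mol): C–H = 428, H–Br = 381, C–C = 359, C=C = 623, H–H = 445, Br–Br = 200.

Reaction I, by 125 kJ

Reaction I:
  Bonds broken (reactants):
    H–Br: 2 × 381 = 762
    Σ(broken) = 762 kJ
  Bonds formed (products):
    Br–Br: 1 × 200 = 200
    H–H: 1 × 445 = 445
    Σ(formed) = 645 kJ
  ΔH_I = 762 − 645 = +117 kJ
Reaction II:
  Bonds broken (reactants):
    C–C: 3 × 359 = 1077
    C–H: 10 × 428 = 4280
    Σ(broken) = 5357 kJ
  Bonds formed (products):
    C–H: 8 × 428 = 3424
    C=C: 2 × 623 = 1246
    H–H: 1 × 445 = 445
    Σ(formed) = 5115 kJ
  ΔH_II = 5357 − 5115 = +242 kJ
ΔH_I − ΔH_II = −125 kJ, so reaction I has the more negative ΔH; |ΔH_I − ΔH_II| = 125 kJ.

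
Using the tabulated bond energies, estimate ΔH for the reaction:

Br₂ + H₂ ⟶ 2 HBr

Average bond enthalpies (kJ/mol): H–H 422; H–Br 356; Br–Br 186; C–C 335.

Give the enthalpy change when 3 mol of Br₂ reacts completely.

ΔH = −312 kJ

Bonds broken (reactants):
  Br–Br: 1 × 186 = 186
  H–H: 1 × 422 = 422
  Σ(broken) = 608 kJ
Bonds formed (products):
  H–Br: 2 × 356 = 712
  Σ(formed) = 712 kJ
ΔH = Σ(broken) − Σ(formed) = 608 − 712 = −104 kJ
For 3× the reaction as written: 3 × (−104) = −312 kJ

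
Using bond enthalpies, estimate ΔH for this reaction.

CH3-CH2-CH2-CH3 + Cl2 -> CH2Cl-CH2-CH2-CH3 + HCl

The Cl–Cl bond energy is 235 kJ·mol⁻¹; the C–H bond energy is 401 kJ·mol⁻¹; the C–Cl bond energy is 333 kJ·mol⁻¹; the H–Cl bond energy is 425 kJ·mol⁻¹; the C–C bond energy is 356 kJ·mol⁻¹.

Bonds broken (reactants):
  C–C: 3 × 356 = 1068
  C–H: 10 × 401 = 4010
  Cl–Cl: 1 × 235 = 235
  Σ(broken) = 5313 kJ
Bonds formed (products):
  C–C: 3 × 356 = 1068
  C–Cl: 1 × 333 = 333
  C–H: 9 × 401 = 3609
  H–Cl: 1 × 425 = 425
  Σ(formed) = 5435 kJ
ΔH = Σ(broken) − Σ(formed) = 5313 − 5435 = −122 kJ

ΔH ≈ −122 kJ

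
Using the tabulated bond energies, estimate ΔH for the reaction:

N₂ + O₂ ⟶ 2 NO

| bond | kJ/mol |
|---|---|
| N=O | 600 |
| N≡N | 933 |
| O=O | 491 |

ΔH ≈ +224 kJ

Bonds broken (reactants):
  N≡N: 1 × 933 = 933
  O=O: 1 × 491 = 491
  Σ(broken) = 1424 kJ
Bonds formed (products):
  N=O: 2 × 600 = 1200
  Σ(formed) = 1200 kJ
ΔH = Σ(broken) − Σ(formed) = 1424 − 1200 = +224 kJ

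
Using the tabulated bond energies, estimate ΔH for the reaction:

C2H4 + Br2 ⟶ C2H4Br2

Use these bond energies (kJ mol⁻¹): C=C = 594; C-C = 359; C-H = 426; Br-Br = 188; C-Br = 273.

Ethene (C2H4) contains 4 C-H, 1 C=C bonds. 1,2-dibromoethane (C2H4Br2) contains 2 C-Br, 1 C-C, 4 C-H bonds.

Bonds broken (reactants):
  Br-Br: 1 × 188 = 188
  C-H: 4 × 426 = 1704
  C=C: 1 × 594 = 594
  Σ(broken) = 2486 kJ
Bonds formed (products):
  C-Br: 2 × 273 = 546
  C-C: 1 × 359 = 359
  C-H: 4 × 426 = 1704
  Σ(formed) = 2609 kJ
ΔH = Σ(broken) − Σ(formed) = 2486 − 2609 = −123 kJ

ΔH ≈ −123 kJ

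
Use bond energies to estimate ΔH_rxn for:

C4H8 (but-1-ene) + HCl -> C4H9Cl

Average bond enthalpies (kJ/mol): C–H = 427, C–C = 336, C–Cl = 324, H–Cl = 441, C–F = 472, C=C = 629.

ΔH ≈ −17 kJ

Bonds broken (reactants):
  C–C: 2 × 336 = 672
  C–H: 8 × 427 = 3416
  C=C: 1 × 629 = 629
  H–Cl: 1 × 441 = 441
  Σ(broken) = 5158 kJ
Bonds formed (products):
  C–C: 3 × 336 = 1008
  C–Cl: 1 × 324 = 324
  C–H: 9 × 427 = 3843
  Σ(formed) = 5175 kJ
ΔH = Σ(broken) − Σ(formed) = 5158 − 5175 = −17 kJ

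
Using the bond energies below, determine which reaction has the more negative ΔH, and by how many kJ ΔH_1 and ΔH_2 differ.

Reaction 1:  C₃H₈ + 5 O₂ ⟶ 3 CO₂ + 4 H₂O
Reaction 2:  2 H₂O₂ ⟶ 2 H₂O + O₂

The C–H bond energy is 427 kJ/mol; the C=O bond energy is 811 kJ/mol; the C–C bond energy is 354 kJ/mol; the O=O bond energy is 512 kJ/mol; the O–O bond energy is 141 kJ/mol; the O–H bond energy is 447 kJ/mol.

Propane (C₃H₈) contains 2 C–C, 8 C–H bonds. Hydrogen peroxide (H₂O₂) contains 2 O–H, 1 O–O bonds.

Reaction 1, by 1528 kJ

Reaction 1:
  Bonds broken (reactants):
    C–C: 2 × 354 = 708
    C–H: 8 × 427 = 3416
    O=O: 5 × 512 = 2560
    Σ(broken) = 6684 kJ
  Bonds formed (products):
    C=O: 6 × 811 = 4866
    O–H: 8 × 447 = 3576
    Σ(formed) = 8442 kJ
  ΔH_1 = 6684 − 8442 = −1758 kJ
Reaction 2:
  Bonds broken (reactants):
    O–H: 4 × 447 = 1788
    O–O: 2 × 141 = 282
    Σ(broken) = 2070 kJ
  Bonds formed (products):
    O–H: 4 × 447 = 1788
    O=O: 1 × 512 = 512
    Σ(formed) = 2300 kJ
  ΔH_2 = 2070 − 2300 = −230 kJ
ΔH_1 − ΔH_2 = −1528 kJ, so reaction 1 has the more negative ΔH; |ΔH_1 − ΔH_2| = 1528 kJ.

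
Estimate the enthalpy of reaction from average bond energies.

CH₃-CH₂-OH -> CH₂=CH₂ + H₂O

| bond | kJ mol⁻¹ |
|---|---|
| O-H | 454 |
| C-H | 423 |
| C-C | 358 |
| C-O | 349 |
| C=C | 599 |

ΔH ≈ +77 kJ

Bonds broken (reactants):
  C-C: 1 × 358 = 358
  C-H: 5 × 423 = 2115
  C-O: 1 × 349 = 349
  O-H: 1 × 454 = 454
  Σ(broken) = 3276 kJ
Bonds formed (products):
  C-H: 4 × 423 = 1692
  C=C: 1 × 599 = 599
  O-H: 2 × 454 = 908
  Σ(formed) = 3199 kJ
ΔH = Σ(broken) − Σ(formed) = 3276 − 3199 = +77 kJ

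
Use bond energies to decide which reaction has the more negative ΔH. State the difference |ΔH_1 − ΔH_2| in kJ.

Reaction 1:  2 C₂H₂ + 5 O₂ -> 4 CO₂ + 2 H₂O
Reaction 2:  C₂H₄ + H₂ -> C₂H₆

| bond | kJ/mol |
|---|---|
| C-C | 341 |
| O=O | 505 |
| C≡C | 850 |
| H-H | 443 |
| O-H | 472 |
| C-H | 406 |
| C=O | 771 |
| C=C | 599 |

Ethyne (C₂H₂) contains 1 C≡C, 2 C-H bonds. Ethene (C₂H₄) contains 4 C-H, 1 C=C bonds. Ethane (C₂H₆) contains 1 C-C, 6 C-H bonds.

Reaction 1:
  Bonds broken (reactants):
    C≡C: 2 × 850 = 1700
    C-H: 4 × 406 = 1624
    O=O: 5 × 505 = 2525
    Σ(broken) = 5849 kJ
  Bonds formed (products):
    C=O: 8 × 771 = 6168
    O-H: 4 × 472 = 1888
    Σ(formed) = 8056 kJ
  ΔH_1 = 5849 − 8056 = −2207 kJ
Reaction 2:
  Bonds broken (reactants):
    C-H: 4 × 406 = 1624
    C=C: 1 × 599 = 599
    H-H: 1 × 443 = 443
    Σ(broken) = 2666 kJ
  Bonds formed (products):
    C-C: 1 × 341 = 341
    C-H: 6 × 406 = 2436
    Σ(formed) = 2777 kJ
  ΔH_2 = 2666 − 2777 = −111 kJ
ΔH_1 − ΔH_2 = −2096 kJ, so reaction 1 has the more negative ΔH; |ΔH_1 − ΔH_2| = 2096 kJ.

Reaction 1, by 2096 kJ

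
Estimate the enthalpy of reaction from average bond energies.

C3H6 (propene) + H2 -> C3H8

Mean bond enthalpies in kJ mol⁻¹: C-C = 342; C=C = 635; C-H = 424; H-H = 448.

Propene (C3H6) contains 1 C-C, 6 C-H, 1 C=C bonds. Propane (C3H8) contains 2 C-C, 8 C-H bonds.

ΔH ≈ −107 kJ

Bonds broken (reactants):
  C-C: 1 × 342 = 342
  C-H: 6 × 424 = 2544
  C=C: 1 × 635 = 635
  H-H: 1 × 448 = 448
  Σ(broken) = 3969 kJ
Bonds formed (products):
  C-C: 2 × 342 = 684
  C-H: 8 × 424 = 3392
  Σ(formed) = 4076 kJ
ΔH = Σ(broken) − Σ(formed) = 3969 − 4076 = −107 kJ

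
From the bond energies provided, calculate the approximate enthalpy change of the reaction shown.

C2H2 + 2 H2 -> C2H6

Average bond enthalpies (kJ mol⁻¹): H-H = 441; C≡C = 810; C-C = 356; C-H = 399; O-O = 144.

Bonds broken (reactants):
  C≡C: 1 × 810 = 810
  C-H: 2 × 399 = 798
  H-H: 2 × 441 = 882
  Σ(broken) = 2490 kJ
Bonds formed (products):
  C-C: 1 × 356 = 356
  C-H: 6 × 399 = 2394
  Σ(formed) = 2750 kJ
ΔH = Σ(broken) − Σ(formed) = 2490 − 2750 = −260 kJ

ΔH ≈ −260 kJ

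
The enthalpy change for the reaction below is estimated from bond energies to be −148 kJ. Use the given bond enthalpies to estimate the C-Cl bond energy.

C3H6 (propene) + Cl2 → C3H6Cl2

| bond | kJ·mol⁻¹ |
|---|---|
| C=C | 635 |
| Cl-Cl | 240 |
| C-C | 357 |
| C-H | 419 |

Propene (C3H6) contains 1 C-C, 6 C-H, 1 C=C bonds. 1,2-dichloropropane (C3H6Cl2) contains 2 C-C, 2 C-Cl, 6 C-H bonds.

D(C-Cl) ≈ 333 kJ/mol

Let D be the C-Cl bond energy.
Σ(broken) = 1×357 + 6×419 + 1×635 + 1×240 = 3746
Σ(formed) = 2×357 + 2×D + 6×419 = 3228 + 2D
ΔH = Σ(broken) − Σ(formed) = (3746) − (3228 + 2D) = +518 − 2D
Setting this equal to −148 kJ gives 2D = 666, so D = 333 kJ/mol.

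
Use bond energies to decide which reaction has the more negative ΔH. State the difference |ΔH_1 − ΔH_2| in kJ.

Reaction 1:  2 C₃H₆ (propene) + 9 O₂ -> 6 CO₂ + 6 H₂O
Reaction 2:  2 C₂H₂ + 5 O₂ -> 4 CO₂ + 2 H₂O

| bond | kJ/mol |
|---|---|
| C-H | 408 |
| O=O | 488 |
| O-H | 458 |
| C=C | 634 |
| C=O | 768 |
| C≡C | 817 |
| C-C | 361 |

Reaction 1:
  Bonds broken (reactants):
    C-C: 2 × 361 = 722
    C-H: 12 × 408 = 4896
    C=C: 2 × 634 = 1268
    O=O: 9 × 488 = 4392
    Σ(broken) = 11278 kJ
  Bonds formed (products):
    C=O: 12 × 768 = 9216
    O-H: 12 × 458 = 5496
    Σ(formed) = 14712 kJ
  ΔH_1 = 11278 − 14712 = −3434 kJ
Reaction 2:
  Bonds broken (reactants):
    C≡C: 2 × 817 = 1634
    C-H: 4 × 408 = 1632
    O=O: 5 × 488 = 2440
    Σ(broken) = 5706 kJ
  Bonds formed (products):
    C=O: 8 × 768 = 6144
    O-H: 4 × 458 = 1832
    Σ(formed) = 7976 kJ
  ΔH_2 = 5706 − 7976 = −2270 kJ
ΔH_1 − ΔH_2 = −1164 kJ, so reaction 1 has the more negative ΔH; |ΔH_1 − ΔH_2| = 1164 kJ.

Reaction 1, by 1164 kJ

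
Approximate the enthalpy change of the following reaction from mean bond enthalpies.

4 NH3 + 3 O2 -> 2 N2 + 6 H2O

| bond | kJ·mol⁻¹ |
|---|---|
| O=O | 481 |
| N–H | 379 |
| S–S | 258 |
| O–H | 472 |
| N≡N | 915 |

ΔH ≈ −1503 kJ

Bonds broken (reactants):
  N–H: 12 × 379 = 4548
  O=O: 3 × 481 = 1443
  Σ(broken) = 5991 kJ
Bonds formed (products):
  N≡N: 2 × 915 = 1830
  O–H: 12 × 472 = 5664
  Σ(formed) = 7494 kJ
ΔH = Σ(broken) − Σ(formed) = 5991 − 7494 = −1503 kJ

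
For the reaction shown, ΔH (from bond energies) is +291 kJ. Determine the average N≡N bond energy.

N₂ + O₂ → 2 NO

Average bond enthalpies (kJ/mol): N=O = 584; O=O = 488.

Let D be the N≡N bond energy.
Σ(broken) = 1×D + 1×488 = 488 + D
Σ(formed) = 2×584 = 1168
ΔH = Σ(broken) − Σ(formed) = (488 + D) − (1168) = −680 + D
Setting this equal to +291 kJ gives D = 971 kJ/mol.

D(N≡N) ≈ 971 kJ/mol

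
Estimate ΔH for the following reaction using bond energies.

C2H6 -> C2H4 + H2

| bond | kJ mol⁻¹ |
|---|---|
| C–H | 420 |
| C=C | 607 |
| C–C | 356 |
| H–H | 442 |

ΔH ≈ +147 kJ

Bonds broken (reactants):
  C–C: 1 × 356 = 356
  C–H: 6 × 420 = 2520
  Σ(broken) = 2876 kJ
Bonds formed (products):
  C–H: 4 × 420 = 1680
  C=C: 1 × 607 = 607
  H–H: 1 × 442 = 442
  Σ(formed) = 2729 kJ
ΔH = Σ(broken) − Σ(formed) = 2876 − 2729 = +147 kJ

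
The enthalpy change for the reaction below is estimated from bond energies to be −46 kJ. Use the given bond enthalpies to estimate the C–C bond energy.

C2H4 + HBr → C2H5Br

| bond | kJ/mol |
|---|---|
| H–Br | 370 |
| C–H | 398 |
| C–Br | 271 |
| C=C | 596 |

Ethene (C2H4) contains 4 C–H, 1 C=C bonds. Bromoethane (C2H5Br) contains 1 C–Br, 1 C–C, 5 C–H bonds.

Let D be the C–C bond energy.
Σ(broken) = 4×398 + 1×596 + 1×370 = 2558
Σ(formed) = 1×271 + 1×D + 5×398 = 2261 + D
ΔH = Σ(broken) − Σ(formed) = (2558) − (2261 + D) = +297 − D
Setting this equal to −46 kJ gives D = 343 kJ/mol.

D(C–C) ≈ 343 kJ/mol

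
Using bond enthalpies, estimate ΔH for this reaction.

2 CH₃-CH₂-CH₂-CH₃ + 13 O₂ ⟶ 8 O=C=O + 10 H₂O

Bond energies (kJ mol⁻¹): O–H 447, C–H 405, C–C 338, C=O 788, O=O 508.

ΔH ≈ −4816 kJ

Bonds broken (reactants):
  C–C: 6 × 338 = 2028
  C–H: 20 × 405 = 8100
  O=O: 13 × 508 = 6604
  Σ(broken) = 16732 kJ
Bonds formed (products):
  C=O: 16 × 788 = 12608
  O–H: 20 × 447 = 8940
  Σ(formed) = 21548 kJ
ΔH = Σ(broken) − Σ(formed) = 16732 − 21548 = −4816 kJ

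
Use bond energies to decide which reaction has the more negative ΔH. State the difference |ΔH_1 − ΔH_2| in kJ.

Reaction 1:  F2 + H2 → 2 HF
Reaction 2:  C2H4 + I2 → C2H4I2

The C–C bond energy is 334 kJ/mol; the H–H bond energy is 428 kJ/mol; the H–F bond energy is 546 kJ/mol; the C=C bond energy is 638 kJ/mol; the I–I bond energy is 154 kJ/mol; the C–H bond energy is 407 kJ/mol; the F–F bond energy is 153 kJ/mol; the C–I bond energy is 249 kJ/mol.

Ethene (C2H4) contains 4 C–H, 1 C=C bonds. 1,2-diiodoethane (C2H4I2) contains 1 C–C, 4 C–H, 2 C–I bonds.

Reaction 1, by 471 kJ

Reaction 1:
  Bonds broken (reactants):
    F–F: 1 × 153 = 153
    H–H: 1 × 428 = 428
    Σ(broken) = 581 kJ
  Bonds formed (products):
    H–F: 2 × 546 = 1092
    Σ(formed) = 1092 kJ
  ΔH_1 = 581 − 1092 = −511 kJ
Reaction 2:
  Bonds broken (reactants):
    C–H: 4 × 407 = 1628
    C=C: 1 × 638 = 638
    I–I: 1 × 154 = 154
    Σ(broken) = 2420 kJ
  Bonds formed (products):
    C–C: 1 × 334 = 334
    C–H: 4 × 407 = 1628
    C–I: 2 × 249 = 498
    Σ(formed) = 2460 kJ
  ΔH_2 = 2420 − 2460 = −40 kJ
ΔH_1 − ΔH_2 = −471 kJ, so reaction 1 has the more negative ΔH; |ΔH_1 − ΔH_2| = 471 kJ.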